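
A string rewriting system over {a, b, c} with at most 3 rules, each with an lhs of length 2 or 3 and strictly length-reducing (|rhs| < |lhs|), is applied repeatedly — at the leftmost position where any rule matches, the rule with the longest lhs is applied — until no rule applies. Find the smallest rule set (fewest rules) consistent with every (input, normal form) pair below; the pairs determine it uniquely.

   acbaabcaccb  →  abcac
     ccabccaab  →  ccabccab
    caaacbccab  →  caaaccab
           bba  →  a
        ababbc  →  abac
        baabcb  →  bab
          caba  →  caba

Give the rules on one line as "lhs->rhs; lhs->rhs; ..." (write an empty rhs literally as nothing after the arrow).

aab->ab; bb->; cb->

  | acbaabcaccb => aaabcaccb => aabcaccb => abcaccb => abcac
  | ccabccaab => ccabccab
  | caaacbccab => caaaccab
  | bba => a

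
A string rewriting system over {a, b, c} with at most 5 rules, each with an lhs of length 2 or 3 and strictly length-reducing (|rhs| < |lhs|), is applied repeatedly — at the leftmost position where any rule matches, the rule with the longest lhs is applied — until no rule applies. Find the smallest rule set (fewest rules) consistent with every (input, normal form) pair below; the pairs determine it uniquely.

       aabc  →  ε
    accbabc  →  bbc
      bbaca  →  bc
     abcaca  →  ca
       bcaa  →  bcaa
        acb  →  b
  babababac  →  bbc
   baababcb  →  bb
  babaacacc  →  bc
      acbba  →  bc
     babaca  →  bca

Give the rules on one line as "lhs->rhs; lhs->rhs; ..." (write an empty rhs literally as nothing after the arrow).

ab->; ac->; ba->c; cc->b

  | aabc => ac => ε
  | accbabc => cbabc => ccbc => bbc
  | bbaca => bcca => bba => bc
  | abcaca => caca => ca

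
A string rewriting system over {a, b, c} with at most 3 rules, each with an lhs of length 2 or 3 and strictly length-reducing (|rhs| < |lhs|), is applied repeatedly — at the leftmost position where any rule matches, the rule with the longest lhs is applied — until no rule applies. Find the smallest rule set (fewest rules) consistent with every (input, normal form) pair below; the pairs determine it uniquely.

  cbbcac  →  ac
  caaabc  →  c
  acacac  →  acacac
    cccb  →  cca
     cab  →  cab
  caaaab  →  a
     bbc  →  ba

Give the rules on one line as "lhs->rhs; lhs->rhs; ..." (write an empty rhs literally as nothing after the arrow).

aa->; bc->a; cb->a

  | cbbcac => abcac => aaac => ac
  | caaabc => cabc => caa => c
  | acacac
  | cccb => cca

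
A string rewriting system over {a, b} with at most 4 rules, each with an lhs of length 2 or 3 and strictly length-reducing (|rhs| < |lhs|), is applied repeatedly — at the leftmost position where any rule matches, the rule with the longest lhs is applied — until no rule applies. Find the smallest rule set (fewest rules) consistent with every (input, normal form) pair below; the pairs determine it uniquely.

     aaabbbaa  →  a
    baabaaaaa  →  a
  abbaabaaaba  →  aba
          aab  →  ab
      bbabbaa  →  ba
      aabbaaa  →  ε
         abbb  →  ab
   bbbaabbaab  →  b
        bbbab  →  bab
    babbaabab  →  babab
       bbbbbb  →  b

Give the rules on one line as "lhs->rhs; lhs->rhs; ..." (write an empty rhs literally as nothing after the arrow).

aa->; aab->ab; baa->; bb->b

  | aaabbbaa => abbbaa => abbaa => abaa => a
  | baabaaaaa => baaaaa => aaa => a
  | abbaabaaaba => abaabaaaba => abaaaba => aaba => aba
  | aab => ab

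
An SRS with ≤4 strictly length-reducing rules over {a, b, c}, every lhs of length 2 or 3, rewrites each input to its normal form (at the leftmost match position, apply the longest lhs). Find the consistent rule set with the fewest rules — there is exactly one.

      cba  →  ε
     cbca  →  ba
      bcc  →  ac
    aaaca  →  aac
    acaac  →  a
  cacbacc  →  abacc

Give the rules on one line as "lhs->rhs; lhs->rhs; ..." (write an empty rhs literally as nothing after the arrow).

  | cba => ε
  | cbca => caa => ba
  | bcc => ac
  | aaaca => aac

aca->c; bc->a; ca->b; cba->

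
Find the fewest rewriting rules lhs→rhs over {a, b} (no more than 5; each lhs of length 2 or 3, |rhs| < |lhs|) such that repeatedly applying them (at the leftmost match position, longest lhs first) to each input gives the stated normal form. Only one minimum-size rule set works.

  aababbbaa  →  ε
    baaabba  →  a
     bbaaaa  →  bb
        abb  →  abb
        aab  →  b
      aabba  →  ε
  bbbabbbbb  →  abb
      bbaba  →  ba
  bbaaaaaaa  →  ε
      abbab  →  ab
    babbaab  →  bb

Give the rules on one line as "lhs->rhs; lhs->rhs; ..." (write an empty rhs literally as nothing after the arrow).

aa->; aaa->bb; bba->; bbb->a

  | aababbbaa => babbbaa => baaaa => bbba => aa => ε
  | baaabba => bbbbba => abba => a
  | bbaaaa => aaa => bb
  | abb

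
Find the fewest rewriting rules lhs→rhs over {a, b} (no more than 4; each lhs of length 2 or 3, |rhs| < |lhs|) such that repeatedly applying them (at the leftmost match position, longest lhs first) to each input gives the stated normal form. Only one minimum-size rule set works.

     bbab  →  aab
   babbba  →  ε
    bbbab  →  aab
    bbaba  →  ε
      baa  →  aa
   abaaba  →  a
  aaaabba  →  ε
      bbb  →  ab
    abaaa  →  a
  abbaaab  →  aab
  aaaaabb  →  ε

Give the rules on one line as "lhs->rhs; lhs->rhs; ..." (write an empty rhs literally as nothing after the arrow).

aaa->; ba->a; bb->a

  | bbab => aab
  | babbba => abbba => aaba => aaa => ε
  | bbbab => abab => aab
  | bbaba => aaba => aaa => ε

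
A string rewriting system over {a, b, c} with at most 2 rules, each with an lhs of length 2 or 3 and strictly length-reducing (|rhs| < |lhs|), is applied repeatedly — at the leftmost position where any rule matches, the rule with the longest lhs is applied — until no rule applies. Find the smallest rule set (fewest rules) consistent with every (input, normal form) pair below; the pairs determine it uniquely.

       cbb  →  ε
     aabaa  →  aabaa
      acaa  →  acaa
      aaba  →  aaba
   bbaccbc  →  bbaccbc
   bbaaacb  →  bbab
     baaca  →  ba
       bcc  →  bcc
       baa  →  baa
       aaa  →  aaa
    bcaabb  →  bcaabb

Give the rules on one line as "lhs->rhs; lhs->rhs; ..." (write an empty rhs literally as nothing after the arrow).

aac->; cbb->

  | cbb => ε
  | aabaa
  | acaa
  | aaba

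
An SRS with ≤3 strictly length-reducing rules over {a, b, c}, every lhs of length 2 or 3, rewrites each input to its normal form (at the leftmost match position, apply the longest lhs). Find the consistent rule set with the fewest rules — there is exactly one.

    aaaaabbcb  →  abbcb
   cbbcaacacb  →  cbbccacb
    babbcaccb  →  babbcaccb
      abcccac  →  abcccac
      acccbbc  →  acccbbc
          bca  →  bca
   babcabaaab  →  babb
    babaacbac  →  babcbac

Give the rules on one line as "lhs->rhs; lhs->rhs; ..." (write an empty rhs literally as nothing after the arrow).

aa->; cab->a

  | aaaaabbcb => aaabbcb => abbcb
  | cbbcaacacb => cbbccacb
  | babbcaccb
  | abcccac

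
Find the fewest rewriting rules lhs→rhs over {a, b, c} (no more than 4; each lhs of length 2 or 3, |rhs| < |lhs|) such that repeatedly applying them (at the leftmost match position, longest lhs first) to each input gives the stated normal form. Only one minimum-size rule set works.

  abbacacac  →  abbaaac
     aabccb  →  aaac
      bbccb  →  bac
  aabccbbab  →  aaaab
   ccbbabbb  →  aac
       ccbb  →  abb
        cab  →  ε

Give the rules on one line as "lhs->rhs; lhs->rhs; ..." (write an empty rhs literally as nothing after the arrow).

bab->ac; ca->c; cb->; cc->a

  | abbacacac => abbaccac => abbaaac
  | aabccb => aabab => aaac
  | bbccb => bbab => bac
  | aabccbbab => aababbab => aaacbab => aaaab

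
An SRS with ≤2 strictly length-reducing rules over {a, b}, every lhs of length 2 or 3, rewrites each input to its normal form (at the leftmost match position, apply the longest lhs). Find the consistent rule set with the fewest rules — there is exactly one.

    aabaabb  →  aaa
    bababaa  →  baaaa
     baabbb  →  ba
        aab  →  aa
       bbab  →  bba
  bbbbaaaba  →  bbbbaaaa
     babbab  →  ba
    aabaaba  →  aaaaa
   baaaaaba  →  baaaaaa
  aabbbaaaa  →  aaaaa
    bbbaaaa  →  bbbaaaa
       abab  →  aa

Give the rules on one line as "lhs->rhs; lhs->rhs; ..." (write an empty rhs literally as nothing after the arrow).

  | aabaabb => aaaabb => aaa
  | bababaa => baabaa => baaaa
  | baabbb => bab => ba
  | aab => aa

ab->a; abb->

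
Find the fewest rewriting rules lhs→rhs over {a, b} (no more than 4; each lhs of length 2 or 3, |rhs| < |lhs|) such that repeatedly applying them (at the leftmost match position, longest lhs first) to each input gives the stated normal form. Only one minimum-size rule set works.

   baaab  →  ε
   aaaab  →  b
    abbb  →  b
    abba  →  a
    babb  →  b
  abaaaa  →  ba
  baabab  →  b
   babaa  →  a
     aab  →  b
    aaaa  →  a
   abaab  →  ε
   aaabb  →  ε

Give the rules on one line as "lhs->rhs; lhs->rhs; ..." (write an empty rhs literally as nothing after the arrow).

  | baaab => baab => bab => bb => ε
  | aaaab => aaab => aab => ab => b
  | abbb => bbb => b
  | abba => bba => a

aa->a; ab->b; bb->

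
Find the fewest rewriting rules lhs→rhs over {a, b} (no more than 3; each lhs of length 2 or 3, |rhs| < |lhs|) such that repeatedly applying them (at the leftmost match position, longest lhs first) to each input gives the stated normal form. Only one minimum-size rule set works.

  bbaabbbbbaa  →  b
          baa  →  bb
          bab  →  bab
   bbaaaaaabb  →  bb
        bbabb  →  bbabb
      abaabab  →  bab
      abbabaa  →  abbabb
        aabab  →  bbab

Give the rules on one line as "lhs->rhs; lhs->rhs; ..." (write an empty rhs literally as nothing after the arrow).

aa->b; aaa->b; bbb->aa

  | bbaabbbbbaa => bbbbbbbbaa => aabbbbbaa => bbbbbbaa => aabbbaa => bbbbaa => aabaa => bbaa => bbb => aa => b
  | baa => bb
  | bab
  | bbaaaaaabb => bbbaaabb => aaaaabb => baabb => bbbb => aab => bb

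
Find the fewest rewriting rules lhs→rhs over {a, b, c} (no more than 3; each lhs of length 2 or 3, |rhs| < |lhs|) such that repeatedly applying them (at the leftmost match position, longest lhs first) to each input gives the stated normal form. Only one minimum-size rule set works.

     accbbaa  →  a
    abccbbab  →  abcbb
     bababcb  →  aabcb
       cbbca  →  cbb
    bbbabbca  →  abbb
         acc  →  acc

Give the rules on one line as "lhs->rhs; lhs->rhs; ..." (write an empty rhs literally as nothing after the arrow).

ba->a; bba->ab; ca->

  | accbbaa => accaba => acba => aca => a
  | abccbbab => abccabb => abcbb
  | bababcb => ababcb => aabcb
  | cbbca => cbb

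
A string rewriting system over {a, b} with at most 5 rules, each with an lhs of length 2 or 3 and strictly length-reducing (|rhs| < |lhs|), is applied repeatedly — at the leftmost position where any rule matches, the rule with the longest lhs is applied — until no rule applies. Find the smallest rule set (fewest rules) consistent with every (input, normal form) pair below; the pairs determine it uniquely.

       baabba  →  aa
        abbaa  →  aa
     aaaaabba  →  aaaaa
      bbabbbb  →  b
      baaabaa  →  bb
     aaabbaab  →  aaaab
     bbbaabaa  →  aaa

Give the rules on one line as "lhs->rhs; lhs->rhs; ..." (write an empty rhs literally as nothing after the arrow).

aba->; abb->; ba->b; bbb->a

  | baabba => babba => bbba => aa
  | abbaa => aa
  | aaaaabba => aaaaa
  | bbabbbb => bbbbbb => abbb => b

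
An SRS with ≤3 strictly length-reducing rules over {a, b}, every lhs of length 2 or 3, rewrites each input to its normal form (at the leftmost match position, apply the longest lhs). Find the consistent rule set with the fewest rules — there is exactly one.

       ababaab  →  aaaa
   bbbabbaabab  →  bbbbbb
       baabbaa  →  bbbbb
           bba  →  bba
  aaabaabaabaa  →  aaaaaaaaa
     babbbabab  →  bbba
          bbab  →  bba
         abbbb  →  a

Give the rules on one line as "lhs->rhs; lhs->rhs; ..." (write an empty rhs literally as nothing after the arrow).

  | ababaab => aabaab => aaaab => aaaa
  | bbbabbaabab => bbbabaabab => bbbaaabab => bbbbabab => bbbbaab => bbbbbb
  | baabbaa => bbbbaa => bbbbb
  | bba

ab->a; baa->bb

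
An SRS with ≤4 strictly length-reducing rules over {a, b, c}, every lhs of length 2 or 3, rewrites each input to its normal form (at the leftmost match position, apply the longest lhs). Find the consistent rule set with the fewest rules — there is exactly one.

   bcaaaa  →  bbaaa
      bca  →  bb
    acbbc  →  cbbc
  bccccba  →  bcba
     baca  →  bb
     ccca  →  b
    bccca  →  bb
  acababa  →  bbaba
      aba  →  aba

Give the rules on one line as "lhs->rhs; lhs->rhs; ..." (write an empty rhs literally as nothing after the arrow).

ac->c; ca->b; cc->c

  | bcaaaa => bbaaa
  | bca => bb
  | acbbc => cbbc
  | bccccba => bcccba => bccba => bcba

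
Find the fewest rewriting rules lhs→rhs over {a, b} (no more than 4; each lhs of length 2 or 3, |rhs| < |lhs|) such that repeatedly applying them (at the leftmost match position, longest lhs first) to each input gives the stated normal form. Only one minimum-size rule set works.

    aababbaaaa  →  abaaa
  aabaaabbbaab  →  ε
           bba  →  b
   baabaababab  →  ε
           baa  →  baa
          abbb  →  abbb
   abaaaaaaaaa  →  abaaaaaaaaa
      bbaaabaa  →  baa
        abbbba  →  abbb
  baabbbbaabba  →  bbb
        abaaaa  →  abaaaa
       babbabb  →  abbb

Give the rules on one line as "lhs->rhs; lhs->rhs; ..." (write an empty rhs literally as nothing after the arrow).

aab->; bab->ab; bba->b

  | aababbaaaa => abbaaaa => abaaa
  | aabaaabbbaab => aaabbbaab => abbaab => abab => aab => ε
  | bba => b
  | baabaababab => baababab => babab => abab => aab => ε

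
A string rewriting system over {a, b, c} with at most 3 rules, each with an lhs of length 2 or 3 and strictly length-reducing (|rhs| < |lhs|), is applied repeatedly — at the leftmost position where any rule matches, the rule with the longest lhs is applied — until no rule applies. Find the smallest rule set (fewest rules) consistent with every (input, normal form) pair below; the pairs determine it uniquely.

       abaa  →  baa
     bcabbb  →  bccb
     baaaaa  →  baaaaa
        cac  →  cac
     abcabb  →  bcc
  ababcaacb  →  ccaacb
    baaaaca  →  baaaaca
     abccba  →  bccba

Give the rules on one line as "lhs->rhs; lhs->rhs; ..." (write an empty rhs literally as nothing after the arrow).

  | abaa => baa
  | bcabbb => bcbbb => bccb
  | baaaaa
  | cac

ab->b; bb->c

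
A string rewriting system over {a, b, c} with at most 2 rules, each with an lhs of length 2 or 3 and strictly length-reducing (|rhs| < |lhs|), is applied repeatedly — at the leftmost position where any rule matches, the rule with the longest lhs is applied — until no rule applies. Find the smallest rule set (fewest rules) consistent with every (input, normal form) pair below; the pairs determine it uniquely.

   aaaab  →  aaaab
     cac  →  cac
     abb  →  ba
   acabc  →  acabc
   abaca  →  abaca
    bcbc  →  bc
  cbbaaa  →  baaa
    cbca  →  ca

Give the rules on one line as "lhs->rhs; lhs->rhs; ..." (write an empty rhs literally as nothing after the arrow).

abb->ba; cb->

  | aaaab
  | cac
  | abb => ba
  | acabc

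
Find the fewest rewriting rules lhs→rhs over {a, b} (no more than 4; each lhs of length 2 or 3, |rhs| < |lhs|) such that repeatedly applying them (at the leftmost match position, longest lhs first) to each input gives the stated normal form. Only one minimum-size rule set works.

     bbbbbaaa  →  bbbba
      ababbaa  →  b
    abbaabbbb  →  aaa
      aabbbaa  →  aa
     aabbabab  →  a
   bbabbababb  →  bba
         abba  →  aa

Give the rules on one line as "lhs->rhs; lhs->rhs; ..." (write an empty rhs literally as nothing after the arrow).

  | bbbbbaaa => bbbba
  | ababbaa => bbaa => b
  | abbaabbbb => aaabbbb => aaabb => aaa
  | aabbbaa => aabaa => aa

ab->; aba->; abb->a; baa->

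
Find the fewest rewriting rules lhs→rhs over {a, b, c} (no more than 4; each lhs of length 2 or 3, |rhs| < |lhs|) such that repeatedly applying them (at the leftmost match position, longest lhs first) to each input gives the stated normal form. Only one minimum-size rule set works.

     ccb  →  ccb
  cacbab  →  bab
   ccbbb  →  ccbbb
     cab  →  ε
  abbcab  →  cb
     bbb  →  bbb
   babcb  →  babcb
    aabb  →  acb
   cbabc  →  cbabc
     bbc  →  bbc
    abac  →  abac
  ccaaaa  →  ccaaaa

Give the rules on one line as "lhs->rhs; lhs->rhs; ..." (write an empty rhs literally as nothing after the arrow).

abb->cb; cab->; cac->

  | ccb
  | cacbab => bab
  | ccbbb
  | cab => ε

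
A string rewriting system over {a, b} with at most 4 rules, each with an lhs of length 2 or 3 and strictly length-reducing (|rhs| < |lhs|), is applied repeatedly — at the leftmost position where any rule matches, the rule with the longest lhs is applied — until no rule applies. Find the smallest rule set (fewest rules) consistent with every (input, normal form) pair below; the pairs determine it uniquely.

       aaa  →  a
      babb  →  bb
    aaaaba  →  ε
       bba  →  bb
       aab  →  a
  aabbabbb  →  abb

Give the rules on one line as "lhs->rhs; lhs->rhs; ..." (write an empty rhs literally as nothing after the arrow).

aa->; aab->a; ba->b; bbb->bb

  | aaa => a
  | babb => bbb => bb
  | aaaaba => aaba => aa => ε
  | bba => bb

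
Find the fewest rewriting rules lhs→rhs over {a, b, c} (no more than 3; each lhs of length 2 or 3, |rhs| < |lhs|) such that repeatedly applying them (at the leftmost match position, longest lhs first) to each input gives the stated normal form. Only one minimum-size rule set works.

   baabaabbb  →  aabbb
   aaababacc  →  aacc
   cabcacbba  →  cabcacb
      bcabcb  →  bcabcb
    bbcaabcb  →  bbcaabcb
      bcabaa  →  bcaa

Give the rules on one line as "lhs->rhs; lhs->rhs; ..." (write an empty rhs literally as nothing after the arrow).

  | baabaabbb => abaabbb => aabbb
  | aaababacc => aababacc => aabacc => aacc
  | cabcacbba => cabcacb
  | bcabcb

aaa->aa; ba->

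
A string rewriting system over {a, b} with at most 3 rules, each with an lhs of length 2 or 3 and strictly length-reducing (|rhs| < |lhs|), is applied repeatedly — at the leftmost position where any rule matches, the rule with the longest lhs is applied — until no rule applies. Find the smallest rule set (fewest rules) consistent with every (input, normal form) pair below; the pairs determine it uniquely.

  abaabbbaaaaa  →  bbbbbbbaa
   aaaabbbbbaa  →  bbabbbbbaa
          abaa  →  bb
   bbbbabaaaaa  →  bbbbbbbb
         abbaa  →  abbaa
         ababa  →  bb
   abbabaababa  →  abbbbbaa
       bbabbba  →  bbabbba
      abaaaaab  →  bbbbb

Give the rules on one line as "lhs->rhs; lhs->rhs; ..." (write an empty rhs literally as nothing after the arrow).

aaa->bb; aba->aa

  | abaabbbaaaaa => aaabbbaaaaa => bbbbbaaaaa => bbbbbbbaa
  | aaaabbbbbaa => bbabbbbbaa
  | abaa => aaa => bb
  | bbbbabaaaaa => bbbbaaaaaa => bbbbbbaaa => bbbbbbbb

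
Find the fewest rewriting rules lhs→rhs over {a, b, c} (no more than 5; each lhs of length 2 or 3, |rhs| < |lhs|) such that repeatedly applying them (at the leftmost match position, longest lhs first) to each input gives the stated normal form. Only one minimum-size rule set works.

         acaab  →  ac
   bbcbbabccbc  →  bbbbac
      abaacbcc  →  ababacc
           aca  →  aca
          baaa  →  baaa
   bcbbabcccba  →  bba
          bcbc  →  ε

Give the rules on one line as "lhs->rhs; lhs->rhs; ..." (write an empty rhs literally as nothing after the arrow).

aab->; acb->ba; bc->; ccb->ab

  | acaab => ac
  | bbcbbabccbc => bbbabccbc => bbbacbc => bbbbac
  | abaacbcc => ababacc
  | aca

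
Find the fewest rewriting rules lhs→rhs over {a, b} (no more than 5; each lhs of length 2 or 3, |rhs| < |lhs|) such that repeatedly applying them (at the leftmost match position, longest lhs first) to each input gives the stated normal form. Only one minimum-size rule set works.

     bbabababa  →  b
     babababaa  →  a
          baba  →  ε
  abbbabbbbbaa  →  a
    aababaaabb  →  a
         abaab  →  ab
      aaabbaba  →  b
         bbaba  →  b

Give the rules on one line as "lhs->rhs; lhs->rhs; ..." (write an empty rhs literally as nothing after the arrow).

  | bbabababa => bbababa => bbaba => bba => b
  | babababaa => bababaa => babaa => baa => a
  | baba => ba => ε
  | abbbabbbbbaa => aaaabbbbbaa => babbbbbaa => bbbbbaa => aabbaa => abbaa => aba => a

aa->a; aaa->b; ba->; bbb->aa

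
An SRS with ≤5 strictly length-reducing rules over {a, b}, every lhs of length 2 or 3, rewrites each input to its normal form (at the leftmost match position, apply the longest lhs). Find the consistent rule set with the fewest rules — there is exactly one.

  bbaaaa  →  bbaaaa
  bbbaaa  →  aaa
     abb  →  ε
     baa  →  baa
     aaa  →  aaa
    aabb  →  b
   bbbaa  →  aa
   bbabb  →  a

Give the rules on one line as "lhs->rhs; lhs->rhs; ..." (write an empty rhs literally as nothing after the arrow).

aab->; abb->; bab->a; bbb->

  | bbaaaa
  | bbbaaa => aaa
  | abb => ε
  | baa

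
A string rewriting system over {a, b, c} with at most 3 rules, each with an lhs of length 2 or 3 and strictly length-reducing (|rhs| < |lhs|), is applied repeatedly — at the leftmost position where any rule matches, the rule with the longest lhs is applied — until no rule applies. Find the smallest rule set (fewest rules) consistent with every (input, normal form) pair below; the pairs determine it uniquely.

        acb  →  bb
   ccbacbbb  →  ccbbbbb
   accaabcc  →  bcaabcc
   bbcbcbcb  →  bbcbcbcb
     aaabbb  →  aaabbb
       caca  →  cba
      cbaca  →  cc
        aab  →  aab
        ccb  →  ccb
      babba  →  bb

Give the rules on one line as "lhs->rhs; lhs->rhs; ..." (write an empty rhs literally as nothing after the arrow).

  | acb => bb
  | ccbacbbb => ccbbbbb
  | accaabcc => bcaabcc
  | bbcbcbcb

ac->b; bba->c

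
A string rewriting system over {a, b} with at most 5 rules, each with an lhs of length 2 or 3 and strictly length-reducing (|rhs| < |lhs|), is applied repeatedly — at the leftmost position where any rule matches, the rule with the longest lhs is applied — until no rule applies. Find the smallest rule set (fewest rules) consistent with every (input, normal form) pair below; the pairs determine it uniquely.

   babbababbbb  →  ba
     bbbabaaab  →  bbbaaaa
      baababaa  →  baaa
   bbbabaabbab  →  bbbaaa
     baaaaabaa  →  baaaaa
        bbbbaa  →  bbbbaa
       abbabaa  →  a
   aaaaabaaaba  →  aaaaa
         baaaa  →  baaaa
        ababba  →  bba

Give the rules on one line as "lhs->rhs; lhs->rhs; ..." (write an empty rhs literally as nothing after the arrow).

  | babbababbbb => babababbbb => baababbbb => babbbb => babbb => babb => bab => ba
  | bbbabaaab => bbbaaaab => bbbaaaa
  | baababaa => babaa => baaa
  | bbbabaabbab => bbbaaabbab => bbbaaab => bbbaaa

ab->a; aba->; abb->; bab->ba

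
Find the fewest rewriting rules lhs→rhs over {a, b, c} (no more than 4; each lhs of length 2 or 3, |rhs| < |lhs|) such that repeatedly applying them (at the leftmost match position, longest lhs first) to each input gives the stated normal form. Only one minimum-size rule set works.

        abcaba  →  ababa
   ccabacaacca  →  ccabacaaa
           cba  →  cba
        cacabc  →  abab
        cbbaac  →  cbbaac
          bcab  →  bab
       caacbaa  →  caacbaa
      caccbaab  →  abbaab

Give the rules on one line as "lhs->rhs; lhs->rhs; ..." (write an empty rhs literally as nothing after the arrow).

  | abcaba => ababa
  | ccabacaacca => ccabacaaa
  | cba
  | cacabc => ababc => abab

acc->a; bc->b; cac->ab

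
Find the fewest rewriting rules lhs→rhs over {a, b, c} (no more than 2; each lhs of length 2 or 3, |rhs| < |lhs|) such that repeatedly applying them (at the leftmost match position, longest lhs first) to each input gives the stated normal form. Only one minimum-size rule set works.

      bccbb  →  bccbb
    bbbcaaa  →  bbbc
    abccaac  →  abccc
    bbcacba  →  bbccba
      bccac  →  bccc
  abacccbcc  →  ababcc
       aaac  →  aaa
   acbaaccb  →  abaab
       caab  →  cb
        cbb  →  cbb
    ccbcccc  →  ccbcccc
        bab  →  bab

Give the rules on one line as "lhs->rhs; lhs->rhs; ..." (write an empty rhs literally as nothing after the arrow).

  | bccbb
  | bbbcaaa => bbbcaa => bbbca => bbbc
  | abccaac => abccac => abccc
  | bbcacba => bbccba

ac->a; ca->c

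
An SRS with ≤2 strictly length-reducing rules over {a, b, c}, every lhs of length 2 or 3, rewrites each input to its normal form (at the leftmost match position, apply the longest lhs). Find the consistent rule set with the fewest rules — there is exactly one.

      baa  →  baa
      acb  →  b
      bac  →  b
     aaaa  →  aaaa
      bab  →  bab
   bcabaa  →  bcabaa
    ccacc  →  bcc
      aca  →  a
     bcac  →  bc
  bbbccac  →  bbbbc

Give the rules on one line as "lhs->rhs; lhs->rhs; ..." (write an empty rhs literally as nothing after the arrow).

  | baa
  | acb => b
  | bac => b
  | aaaa

ac->; cca->b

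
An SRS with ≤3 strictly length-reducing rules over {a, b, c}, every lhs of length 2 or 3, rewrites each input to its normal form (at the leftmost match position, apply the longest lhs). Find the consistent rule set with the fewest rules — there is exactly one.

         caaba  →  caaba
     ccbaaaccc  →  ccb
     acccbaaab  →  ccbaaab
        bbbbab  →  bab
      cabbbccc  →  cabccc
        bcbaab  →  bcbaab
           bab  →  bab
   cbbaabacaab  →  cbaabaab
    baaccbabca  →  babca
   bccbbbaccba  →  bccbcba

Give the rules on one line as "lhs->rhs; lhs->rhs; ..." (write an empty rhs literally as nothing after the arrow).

  | caaba
  | ccbaaaccc => ccbaacc => ccbac => ccb
  | acccbaaab => ccbaaab
  | bbbbab => bbbab => bbab => bab

ac->; bb->b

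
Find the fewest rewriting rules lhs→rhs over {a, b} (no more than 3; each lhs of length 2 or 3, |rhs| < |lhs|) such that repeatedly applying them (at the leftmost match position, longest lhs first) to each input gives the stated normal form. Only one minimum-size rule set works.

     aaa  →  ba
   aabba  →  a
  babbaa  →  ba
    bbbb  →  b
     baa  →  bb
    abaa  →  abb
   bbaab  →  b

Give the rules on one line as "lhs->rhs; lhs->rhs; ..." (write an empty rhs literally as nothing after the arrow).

  | aaa => ba
  | aabba => bbba => a
  | babbaa => babbb => ba
  | bbbb => b

aa->b; bbb->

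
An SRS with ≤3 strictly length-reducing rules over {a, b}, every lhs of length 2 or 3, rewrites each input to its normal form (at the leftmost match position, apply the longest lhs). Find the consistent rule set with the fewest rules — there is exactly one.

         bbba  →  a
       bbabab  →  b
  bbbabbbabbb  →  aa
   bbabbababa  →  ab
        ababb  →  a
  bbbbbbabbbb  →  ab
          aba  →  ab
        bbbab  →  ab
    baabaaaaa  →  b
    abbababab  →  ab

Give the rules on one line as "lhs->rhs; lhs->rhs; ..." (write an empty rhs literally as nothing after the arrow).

ba->b; bb->b; bbb->

  | bbba => a
  | bbabab => babab => bbab => bab => bb => b
  | bbbabbbabbb => abbbabbb => aabbb => aa
  | bbabbababa => babbababa => bbbababa => ababa => abba => aba => ab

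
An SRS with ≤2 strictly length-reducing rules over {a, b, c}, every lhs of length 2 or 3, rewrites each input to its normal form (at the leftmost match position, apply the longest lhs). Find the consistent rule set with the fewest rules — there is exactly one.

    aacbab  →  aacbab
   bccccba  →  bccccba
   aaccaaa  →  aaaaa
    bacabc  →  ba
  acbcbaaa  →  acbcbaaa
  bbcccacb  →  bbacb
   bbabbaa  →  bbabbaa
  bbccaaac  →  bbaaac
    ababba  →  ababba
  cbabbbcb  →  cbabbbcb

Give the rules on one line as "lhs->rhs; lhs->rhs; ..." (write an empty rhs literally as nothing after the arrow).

abc->; ca->a

  | aacbab
  | bccccba
  | aaccaaa => aacaaa => aaaaa
  | bacabc => baabc => ba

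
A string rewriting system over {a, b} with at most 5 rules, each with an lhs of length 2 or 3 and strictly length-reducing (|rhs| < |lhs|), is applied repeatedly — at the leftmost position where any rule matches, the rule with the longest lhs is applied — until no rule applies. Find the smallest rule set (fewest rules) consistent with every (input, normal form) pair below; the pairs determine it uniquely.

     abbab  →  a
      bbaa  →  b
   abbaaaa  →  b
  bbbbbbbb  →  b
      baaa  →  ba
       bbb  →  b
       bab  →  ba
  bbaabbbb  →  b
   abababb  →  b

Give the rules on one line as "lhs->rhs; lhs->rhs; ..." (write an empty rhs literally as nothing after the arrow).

aa->b; ab->a; abb->; bb->b

  | abbab => ab => a
  | bbaa => baa => bb => b
  | abbaaaa => aaaa => baa => bb => b
  | bbbbbbbb => bbbbbbb => bbbbbb => bbbbb => bbbb => bbb => bb => b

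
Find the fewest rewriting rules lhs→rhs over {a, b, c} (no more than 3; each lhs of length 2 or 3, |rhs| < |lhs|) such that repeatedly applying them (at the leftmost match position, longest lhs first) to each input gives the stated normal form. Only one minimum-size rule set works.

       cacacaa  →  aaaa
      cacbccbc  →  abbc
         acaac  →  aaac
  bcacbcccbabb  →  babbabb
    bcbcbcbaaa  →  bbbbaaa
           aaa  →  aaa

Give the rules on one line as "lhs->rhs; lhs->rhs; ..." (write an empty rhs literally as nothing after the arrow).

ca->a; cb->b

  | cacacaa => acacaa => aacaa => aaaa
  | cacbccbc => acbccbc => abccbc => abcbc => abbc
  | acaac => aaac
  | bcacbcccbabb => bacbcccbabb => babcccbabb => babccbabb => babcbabb => babbabb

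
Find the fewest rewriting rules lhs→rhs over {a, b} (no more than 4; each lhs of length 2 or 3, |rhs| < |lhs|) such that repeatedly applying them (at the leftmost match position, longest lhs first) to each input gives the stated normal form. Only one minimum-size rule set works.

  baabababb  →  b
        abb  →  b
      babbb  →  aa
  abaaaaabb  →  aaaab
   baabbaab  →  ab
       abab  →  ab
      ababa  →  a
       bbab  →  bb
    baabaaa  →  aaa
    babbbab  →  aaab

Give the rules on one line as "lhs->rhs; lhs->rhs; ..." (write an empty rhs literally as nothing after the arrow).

  | baabababb => abababb => ababb => abb => b
  | abb => b
  | babbb => bbb => aa
  | abaaaaabb => aaaaabb => aaaab

abb->b; ba->; bbb->aa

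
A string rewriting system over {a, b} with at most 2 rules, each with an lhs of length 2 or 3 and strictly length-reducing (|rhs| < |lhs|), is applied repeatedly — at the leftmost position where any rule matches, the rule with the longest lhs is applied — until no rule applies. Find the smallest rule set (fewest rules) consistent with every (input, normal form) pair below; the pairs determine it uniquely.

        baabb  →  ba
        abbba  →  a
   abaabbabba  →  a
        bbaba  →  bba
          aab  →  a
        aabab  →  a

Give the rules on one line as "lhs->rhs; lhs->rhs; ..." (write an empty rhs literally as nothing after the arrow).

aa->a; ab->a

  | baabb => babb => bab => ba
  | abbba => abba => aba => aa => a
  | abaabbabba => aaabbabba => aabbabba => abbabba => ababba => aabba => abba => aba => aa => a
  | bbaba => bbaa => bba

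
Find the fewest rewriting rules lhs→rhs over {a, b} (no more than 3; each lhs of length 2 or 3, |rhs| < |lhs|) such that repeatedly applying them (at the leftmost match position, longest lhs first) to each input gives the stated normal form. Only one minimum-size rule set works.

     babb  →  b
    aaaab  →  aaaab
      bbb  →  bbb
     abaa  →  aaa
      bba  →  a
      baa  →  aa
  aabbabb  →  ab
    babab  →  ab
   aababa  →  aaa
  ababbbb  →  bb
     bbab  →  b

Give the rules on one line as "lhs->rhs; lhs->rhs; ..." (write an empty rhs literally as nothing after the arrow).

abb->b; ba->a; bab->

  | babb => b
  | aaaab
  | bbb
  | abaa => aaa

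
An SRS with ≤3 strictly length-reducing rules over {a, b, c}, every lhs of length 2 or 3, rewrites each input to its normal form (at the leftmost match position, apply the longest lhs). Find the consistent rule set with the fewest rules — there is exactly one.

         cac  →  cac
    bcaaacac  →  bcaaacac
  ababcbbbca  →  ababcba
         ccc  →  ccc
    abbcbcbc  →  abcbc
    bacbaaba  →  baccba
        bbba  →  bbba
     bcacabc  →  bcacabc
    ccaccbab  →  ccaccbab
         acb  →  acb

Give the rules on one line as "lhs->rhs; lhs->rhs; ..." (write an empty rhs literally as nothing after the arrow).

baa->c; bbc->

  | cac
  | bcaaacac
  | ababcbbbca => ababcba
  | ccc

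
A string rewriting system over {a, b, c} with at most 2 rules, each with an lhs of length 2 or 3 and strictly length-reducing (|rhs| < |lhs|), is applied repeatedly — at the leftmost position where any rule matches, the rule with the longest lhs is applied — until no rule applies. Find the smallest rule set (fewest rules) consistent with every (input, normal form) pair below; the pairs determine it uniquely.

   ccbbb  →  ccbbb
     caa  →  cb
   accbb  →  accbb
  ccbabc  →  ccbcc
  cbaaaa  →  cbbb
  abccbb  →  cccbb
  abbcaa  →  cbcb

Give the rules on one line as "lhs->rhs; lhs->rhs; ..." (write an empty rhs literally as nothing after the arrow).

aa->b; ab->c

  | ccbbb
  | caa => cb
  | accbb
  | ccbabc => ccbcc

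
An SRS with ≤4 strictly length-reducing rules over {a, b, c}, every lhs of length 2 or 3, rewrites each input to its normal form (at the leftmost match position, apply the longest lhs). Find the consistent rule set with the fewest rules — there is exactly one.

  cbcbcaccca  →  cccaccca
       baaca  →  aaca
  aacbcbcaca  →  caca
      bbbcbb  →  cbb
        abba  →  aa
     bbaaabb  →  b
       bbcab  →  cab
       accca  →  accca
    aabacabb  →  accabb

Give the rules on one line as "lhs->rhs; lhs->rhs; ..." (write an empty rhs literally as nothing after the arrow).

aaa->ac; acb->; ba->a; bc->c

  | cbcbcaccca => ccbcaccca => cccaccca
  | baaca => aaca
  | aacbcbcaca => acbcaca => caca
  | bbbcbb => bbcbb => bcbb => cbb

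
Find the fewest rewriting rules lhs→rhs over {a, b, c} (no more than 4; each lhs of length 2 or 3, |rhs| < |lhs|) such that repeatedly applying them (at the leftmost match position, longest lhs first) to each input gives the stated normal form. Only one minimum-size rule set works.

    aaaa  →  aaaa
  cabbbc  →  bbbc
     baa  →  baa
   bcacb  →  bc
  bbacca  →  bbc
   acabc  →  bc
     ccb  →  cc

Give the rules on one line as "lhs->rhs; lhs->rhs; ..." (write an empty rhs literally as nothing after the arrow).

ac->c; ca->; cb->c

  | aaaa
  | cabbbc => bbbc
  | baa
  | bcacb => bcb => bc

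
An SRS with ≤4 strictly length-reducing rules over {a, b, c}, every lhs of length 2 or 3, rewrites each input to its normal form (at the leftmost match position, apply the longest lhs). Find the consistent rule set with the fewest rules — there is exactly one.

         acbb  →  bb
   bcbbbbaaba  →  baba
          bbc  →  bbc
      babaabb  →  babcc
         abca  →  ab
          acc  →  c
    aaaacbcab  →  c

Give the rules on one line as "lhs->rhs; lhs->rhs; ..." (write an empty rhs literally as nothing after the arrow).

  | acbb => bb
  | bcbbbbaaba => bcbbbaaba => bcbbaaba => bcbaaba => bcaaba => baba
  | bbc
  | babaabb => babccb => babcc

aab->cc; ac->; ca->; cb->c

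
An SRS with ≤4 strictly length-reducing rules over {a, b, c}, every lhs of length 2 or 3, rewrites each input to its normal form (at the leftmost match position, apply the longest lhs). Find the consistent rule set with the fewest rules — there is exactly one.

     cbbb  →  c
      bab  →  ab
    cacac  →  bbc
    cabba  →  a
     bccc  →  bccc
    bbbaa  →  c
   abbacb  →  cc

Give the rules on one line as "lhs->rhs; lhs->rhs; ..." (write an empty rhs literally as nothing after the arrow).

  | cbbb => cbb => cb => c
  | bab => ab
  | cacac => bcac => bbc
  | cabba => bbba => bba => ba => a

aa->c; ba->a; ca->b; cb->c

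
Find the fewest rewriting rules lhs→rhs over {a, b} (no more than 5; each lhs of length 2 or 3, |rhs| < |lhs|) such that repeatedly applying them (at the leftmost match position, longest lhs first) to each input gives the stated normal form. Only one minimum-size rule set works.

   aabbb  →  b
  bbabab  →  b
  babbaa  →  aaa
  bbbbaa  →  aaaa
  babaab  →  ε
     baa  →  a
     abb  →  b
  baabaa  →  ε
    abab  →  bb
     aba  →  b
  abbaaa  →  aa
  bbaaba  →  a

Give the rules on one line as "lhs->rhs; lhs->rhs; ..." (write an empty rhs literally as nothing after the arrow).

ab->; aba->b; ba->; bba->aa

  | aabbb => abb => b
  | bbabab => aabab => abb => b
  | babbaa => bbaa => aaa
  | bbbbaa => bbaaa => aaaa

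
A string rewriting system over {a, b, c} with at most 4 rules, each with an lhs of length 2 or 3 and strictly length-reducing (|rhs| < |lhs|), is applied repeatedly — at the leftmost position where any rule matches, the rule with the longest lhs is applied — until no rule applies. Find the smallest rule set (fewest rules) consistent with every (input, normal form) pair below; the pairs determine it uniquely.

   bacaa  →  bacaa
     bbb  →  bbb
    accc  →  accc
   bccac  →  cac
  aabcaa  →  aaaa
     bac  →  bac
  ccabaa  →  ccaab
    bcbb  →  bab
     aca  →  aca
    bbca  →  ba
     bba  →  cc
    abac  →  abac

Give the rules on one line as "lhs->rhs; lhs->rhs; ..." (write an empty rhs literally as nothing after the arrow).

  | bacaa
  | bbb
  | accc
  | bccac => cac

baa->ab; bba->cc; bc->; bcb->ba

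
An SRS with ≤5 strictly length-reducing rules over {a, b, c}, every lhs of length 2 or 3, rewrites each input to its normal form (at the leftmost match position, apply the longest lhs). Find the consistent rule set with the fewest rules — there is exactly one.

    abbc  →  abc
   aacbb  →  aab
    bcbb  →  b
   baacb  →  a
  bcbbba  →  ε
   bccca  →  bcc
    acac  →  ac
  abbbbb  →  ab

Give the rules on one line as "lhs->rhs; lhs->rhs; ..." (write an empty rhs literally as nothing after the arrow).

  | abbc => abc
  | aacbb => aab
  | bcbb => bb => b
  | baacb => acb => a

ba->; bb->b; ca->; cb->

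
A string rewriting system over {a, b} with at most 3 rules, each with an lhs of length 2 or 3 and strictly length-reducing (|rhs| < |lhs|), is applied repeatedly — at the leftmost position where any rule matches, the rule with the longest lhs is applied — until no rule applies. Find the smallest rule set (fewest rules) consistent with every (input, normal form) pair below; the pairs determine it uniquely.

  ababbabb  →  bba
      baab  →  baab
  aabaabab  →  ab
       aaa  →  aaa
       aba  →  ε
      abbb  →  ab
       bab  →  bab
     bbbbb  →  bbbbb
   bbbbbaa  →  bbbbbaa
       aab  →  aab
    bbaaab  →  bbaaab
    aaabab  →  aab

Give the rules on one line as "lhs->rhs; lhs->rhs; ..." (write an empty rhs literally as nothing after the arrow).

aba->; abb->a

  | ababbabb => bbabb => bba
  | baab
  | aabaabab => aabab => ab
  | aaa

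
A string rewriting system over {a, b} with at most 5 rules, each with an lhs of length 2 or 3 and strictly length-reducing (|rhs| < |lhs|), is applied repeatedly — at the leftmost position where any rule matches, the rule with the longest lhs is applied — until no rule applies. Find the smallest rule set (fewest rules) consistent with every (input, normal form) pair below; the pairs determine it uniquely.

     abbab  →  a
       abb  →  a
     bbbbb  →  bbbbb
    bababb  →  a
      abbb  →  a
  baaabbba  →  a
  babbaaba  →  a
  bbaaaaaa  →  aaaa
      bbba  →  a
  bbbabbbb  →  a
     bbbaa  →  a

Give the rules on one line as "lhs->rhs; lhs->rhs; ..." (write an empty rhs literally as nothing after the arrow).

  | abbab => abab => bab => ab => a
  | abb => ab => a
  | bbbbb
  | bababb => ababb => babb => abb => ab => a

ab->a; aba->ba; ba->a; baa->a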